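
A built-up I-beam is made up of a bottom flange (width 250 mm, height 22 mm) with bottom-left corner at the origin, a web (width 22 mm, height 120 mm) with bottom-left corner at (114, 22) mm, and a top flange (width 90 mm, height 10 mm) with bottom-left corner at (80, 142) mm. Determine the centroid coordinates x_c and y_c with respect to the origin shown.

x_c = 125.00 mm, y_c = 45.27 mm

bottom flange: A = 250 × 22 = 5500.00, centroid at (125.00, 11.00).
web: A = 22 × 120 = 2640.00, centroid at (125.00, 82.00).
top flange: A = 90 × 10 = 900.00, centroid at (125.00, 147.00).
ΣA = 9040.00 mm², ΣAx_c = 1130000.00 mm³, ΣAy_c = 409280.00 mm³.
x_c = 1130000.00/9040.00 = 125.00 mm; y_c = 409280.00/9040.00 = 45.27 mm.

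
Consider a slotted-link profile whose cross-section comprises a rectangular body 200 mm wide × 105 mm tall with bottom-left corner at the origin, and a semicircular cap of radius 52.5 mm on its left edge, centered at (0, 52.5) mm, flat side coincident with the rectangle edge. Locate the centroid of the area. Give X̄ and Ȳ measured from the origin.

X̄ = 79.10 mm, Ȳ = 52.50 mm

rectangular body: A = 200 × 105 = 21000.00, centroid at (100.00, 52.50).
semicircular end: A = ½π·52.5² = 4329.51, centroid at (-22.28, 52.50).
ΣA = 25329.51 mm², ΣAX̄ = 2003531.25 mm³, ΣAȲ = 1329799.14 mm³.
X̄ = 2003531.25/25329.51 = 79.10 mm; Ȳ = 1329799.14/25329.51 = 52.50 mm.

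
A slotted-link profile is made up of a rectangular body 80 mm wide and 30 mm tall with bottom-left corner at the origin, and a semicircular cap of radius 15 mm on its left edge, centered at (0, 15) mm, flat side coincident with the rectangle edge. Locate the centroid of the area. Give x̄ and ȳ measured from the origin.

x̄ = 34.05 mm, ȳ = 15.00 mm

rectangular body: A = 80 × 30 = 2400.00, centroid at (40.00, 15.00).
semicircular end: A = ½π·15² = 353.43, centroid at (-6.37, 15.00).
ΣA = 2753.43 mm², ΣAx̄ = 93750.00 mm³, ΣAȳ = 41301.44 mm³.
x̄ = 93750.00/2753.43 = 34.05 mm; ȳ = 41301.44/2753.43 = 15.00 mm.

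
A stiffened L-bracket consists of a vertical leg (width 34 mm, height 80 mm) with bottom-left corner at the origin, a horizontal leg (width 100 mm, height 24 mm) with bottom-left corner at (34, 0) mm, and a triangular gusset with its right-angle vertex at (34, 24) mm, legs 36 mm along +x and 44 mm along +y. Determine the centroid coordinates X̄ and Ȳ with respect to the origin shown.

X̄ = 48.08 mm, Ȳ = 28.45 mm

Part | A | x̄ᵢ | ȳᵢ | A·x̄ᵢ | A·ȳᵢ
vertical leg | 2720.00 | 17.00 | 40.00 | 46240.00 | 108800.00
horizontal leg | 2400.00 | 84.00 | 12.00 | 201600.00 | 28800.00
gusset | 792.00 | 46.00 | 38.67 | 36432.00 | 30624.00
Σ | 5912.00 |  |  | 284272.00 | 168224.00
X̄ = 284272.00 / 5912.00 = 48.08 mm
Ȳ = 168224.00 / 5912.00 = 28.45 mm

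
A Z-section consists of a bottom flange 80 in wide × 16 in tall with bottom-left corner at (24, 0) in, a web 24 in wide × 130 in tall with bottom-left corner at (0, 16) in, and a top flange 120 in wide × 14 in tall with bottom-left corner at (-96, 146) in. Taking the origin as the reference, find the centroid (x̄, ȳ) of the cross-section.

x̄ = 9.68 in, ȳ = 85.53 in

bottom flange: A = 80 × 16 = 1280.00, centroid at (64.00, 8.00).
web: A = 24 × 130 = 3120.00, centroid at (12.00, 81.00).
top flange: A = 120 × 14 = 1680.00, centroid at (-36.00, 153.00).
ΣA = 6080.00 in², ΣAx̄ = 58880.00 in³, ΣAȳ = 520000.00 in³.
x̄ = 58880.00/6080.00 = 9.68 in; ȳ = 520000.00/6080.00 = 85.53 in.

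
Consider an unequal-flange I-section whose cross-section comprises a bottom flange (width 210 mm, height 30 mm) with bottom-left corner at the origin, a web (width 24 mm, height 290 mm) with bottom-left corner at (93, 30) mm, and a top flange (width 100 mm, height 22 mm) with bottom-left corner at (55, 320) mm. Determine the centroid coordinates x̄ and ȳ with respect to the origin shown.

x̄ = 105.00 mm, ȳ = 132.00 mm

Part | A | x̄ᵢ | ȳᵢ | A·x̄ᵢ | A·ȳᵢ
bottom flange | 6300.00 | 105.00 | 15.00 | 661500.00 | 94500.00
web | 6960.00 | 105.00 | 175.00 | 730800.00 | 1218000.00
top flange | 2200.00 | 105.00 | 331.00 | 231000.00 | 728200.00
Σ | 15460.00 |  |  | 1623300.00 | 2040700.00
x̄ = 1623300.00 / 15460.00 = 105.00 mm
ȳ = 2040700.00 / 15460.00 = 132.00 mm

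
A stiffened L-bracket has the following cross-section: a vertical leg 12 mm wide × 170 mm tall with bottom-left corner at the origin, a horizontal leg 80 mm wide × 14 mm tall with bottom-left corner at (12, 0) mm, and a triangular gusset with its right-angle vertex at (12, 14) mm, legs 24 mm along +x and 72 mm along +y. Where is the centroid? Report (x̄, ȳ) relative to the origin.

vertical leg: A = 12 × 170 = 2040.00, centroid at (6.00, 85.00).
horizontal leg: A = 80 × 14 = 1120.00, centroid at (52.00, 7.00).
gusset: A = ½·24·72 = 864.00, centroid at (20.00, 38.00).
ΣA = 4024.00 mm², ΣAx̄ = 87760.00 mm³, ΣAȳ = 214072.00 mm³.
x̄ = 87760.00/4024.00 = 21.81 mm; ȳ = 214072.00/4024.00 = 53.20 mm.

x̄ = 21.81 mm, ȳ = 53.20 mm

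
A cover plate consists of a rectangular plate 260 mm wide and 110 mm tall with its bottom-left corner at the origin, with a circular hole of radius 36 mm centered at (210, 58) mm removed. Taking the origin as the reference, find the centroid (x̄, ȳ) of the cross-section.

x̄ = 116.72 mm, ȳ = 54.50 mm

plate: A = 260 × 110 = 28600.00, centroid at (130.00, 55.00).
hole: A = −π·36² = -4071.50, centroid at (210.00, 58.00).
ΣA = 24528.50 mm², ΣAx̄ = 2862984.14 mm³, ΣAȳ = 1336852.76 mm³.
x̄ = 2862984.14/24528.50 = 116.72 mm; ȳ = 1336852.76/24528.50 = 54.50 mm.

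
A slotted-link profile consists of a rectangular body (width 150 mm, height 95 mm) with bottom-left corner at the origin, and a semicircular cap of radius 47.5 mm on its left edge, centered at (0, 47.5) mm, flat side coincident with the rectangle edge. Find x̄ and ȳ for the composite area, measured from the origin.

x̄ = 56.05 mm, ȳ = 47.50 mm

rectangular body: A = 150 × 95 = 14250.00, centroid at (75.00, 47.50).
semicircular end: A = ½π·47.5² = 3544.11, centroid at (-20.16, 47.50).
ΣA = 17794.11 mm², ΣAx̄ = 997302.08 mm³, ΣAȳ = 845220.19 mm³.
x̄ = 997302.08/17794.11 = 56.05 mm; ȳ = 845220.19/17794.11 = 47.50 mm.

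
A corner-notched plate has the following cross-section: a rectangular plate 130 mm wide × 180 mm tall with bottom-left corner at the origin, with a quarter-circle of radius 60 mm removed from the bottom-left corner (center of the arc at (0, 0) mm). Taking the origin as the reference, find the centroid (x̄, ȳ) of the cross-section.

x̄ = 70.43 mm, ȳ = 98.87 mm

Part | A | x̄ᵢ | ȳᵢ | A·x̄ᵢ | A·ȳᵢ
plate | 23400.00 | 65.00 | 90.00 | 1521000.00 | 2106000.00
removed quarter-circle | -2827.43 | 25.46 | 25.46 | -72000.00 | -72000.00
Σ | 20572.57 |  |  | 1449000.00 | 2034000.00
x̄ = 1449000.00 / 20572.57 = 70.43 mm
ȳ = 2034000.00 / 20572.57 = 98.87 mm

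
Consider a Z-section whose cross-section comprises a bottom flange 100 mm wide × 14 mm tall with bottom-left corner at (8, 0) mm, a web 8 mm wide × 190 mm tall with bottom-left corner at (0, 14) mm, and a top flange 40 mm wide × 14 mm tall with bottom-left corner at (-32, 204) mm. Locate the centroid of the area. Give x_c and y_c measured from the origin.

x_c = 23.15 mm, y_c = 84.38 mm

Part | A | x̄ᵢ | ȳᵢ | A·x̄ᵢ | A·ȳᵢ
bottom flange | 1400.00 | 58.00 | 7.00 | 81200.00 | 9800.00
web | 1520.00 | 4.00 | 109.00 | 6080.00 | 165680.00
top flange | 560.00 | -12.00 | 211.00 | -6720.00 | 118160.00
Σ | 3480.00 |  |  | 80560.00 | 293640.00
x_c = 80560.00 / 3480.00 = 23.15 mm
y_c = 293640.00 / 3480.00 = 84.38 mm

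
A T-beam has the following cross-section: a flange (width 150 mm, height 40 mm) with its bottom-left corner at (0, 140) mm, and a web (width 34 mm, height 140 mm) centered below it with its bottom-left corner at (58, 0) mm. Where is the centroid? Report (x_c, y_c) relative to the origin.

x_c = 75.00 mm, y_c = 120.19 mm

web: A = 34 × 140 = 4760.00, centroid at (75.00, 70.00).
flange: A = 150 × 40 = 6000.00, centroid at (75.00, 160.00).
ΣA = 10760.00 mm², ΣAx_c = 807000.00 mm³, ΣAy_c = 1293200.00 mm³.
x_c = 807000.00/10760.00 = 75.00 mm; y_c = 1293200.00/10760.00 = 120.19 mm.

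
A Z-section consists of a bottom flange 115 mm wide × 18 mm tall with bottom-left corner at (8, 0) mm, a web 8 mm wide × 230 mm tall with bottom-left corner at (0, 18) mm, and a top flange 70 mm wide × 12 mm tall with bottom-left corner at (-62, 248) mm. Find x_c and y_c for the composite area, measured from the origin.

bottom flange: A = 115 × 18 = 2070.00, centroid at (65.50, 9.00).
web: A = 8 × 230 = 1840.00, centroid at (4.00, 133.00).
top flange: A = 70 × 12 = 840.00, centroid at (-27.00, 254.00).
ΣA = 4750.00 mm², ΣAx_c = 120265.00 mm³, ΣAy_c = 476710.00 mm³.
x_c = 120265.00/4750.00 = 25.32 mm; y_c = 476710.00/4750.00 = 100.36 mm.

x_c = 25.32 mm, y_c = 100.36 mm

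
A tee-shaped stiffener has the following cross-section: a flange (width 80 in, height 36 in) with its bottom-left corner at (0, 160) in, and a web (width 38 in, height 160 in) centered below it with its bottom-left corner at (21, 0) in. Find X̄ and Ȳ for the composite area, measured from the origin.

Part | A | x̄ᵢ | ȳᵢ | A·x̄ᵢ | A·ȳᵢ
web | 6080.00 | 40.00 | 80.00 | 243200.00 | 486400.00
flange | 2880.00 | 40.00 | 178.00 | 115200.00 | 512640.00
Σ | 8960.00 |  |  | 358400.00 | 999040.00
X̄ = 358400.00 / 8960.00 = 40.00 in
Ȳ = 999040.00 / 8960.00 = 111.50 in

X̄ = 40.00 in, Ȳ = 111.50 in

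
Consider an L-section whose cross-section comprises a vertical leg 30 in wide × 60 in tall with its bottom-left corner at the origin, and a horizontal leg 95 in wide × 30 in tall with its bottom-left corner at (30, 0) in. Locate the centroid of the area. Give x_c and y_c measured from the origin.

x_c = 53.31 in, y_c = 20.81 in

vertical leg: A = 30 × 60 = 1800.00, centroid at (15.00, 30.00).
horizontal leg: A = 95 × 30 = 2850.00, centroid at (77.50, 15.00).
ΣA = 4650.00 in²
ΣAx_c = (1800.00)(15.00) + (2850.00)(77.50) = 247875.00 in³
ΣAy_c = (1800.00)(30.00) + (2850.00)(15.00) = 96750.00 in³
x_c = 247875.00 / 4650.00 = 53.31 in
y_c = 96750.00 / 4650.00 = 20.81 in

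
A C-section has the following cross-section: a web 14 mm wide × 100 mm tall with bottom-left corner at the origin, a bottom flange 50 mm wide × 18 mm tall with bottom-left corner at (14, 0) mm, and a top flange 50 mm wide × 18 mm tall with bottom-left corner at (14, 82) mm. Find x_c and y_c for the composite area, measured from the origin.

x_c = 25.00 mm, y_c = 50.00 mm

web: A = 14 × 100 = 1400.00, centroid at (7.00, 50.00).
bottom flange: A = 50 × 18 = 900.00, centroid at (39.00, 9.00).
top flange: A = 50 × 18 = 900.00, centroid at (39.00, 91.00).
ΣA = 3200.00 mm²
ΣAx_c = (1400.00)(7.00) + (900.00)(39.00) + (900.00)(39.00) = 80000.00 mm³
ΣAy_c = (1400.00)(50.00) + (900.00)(9.00) + (900.00)(91.00) = 160000.00 mm³
x_c = 80000.00 / 3200.00 = 25.00 mm
y_c = 160000.00 / 3200.00 = 50.00 mm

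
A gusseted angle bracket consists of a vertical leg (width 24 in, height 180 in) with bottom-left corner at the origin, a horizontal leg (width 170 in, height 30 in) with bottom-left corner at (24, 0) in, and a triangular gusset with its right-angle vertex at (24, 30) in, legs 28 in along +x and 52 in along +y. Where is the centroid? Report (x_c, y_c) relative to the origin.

vertical leg: A = 24 × 180 = 4320.00, centroid at (12.00, 90.00).
horizontal leg: A = 170 × 30 = 5100.00, centroid at (109.00, 15.00).
gusset: A = ½·28·52 = 728.00, centroid at (33.33, 47.33).
ΣA = 10148.00 in²
ΣAx_c = (4320.00)(12.00) + (5100.00)(109.00) + (728.00)(33.33) = 632006.67 in³
ΣAy_c = (4320.00)(90.00) + (5100.00)(15.00) + (728.00)(47.33) = 499758.67 in³
x_c = 632006.67 / 10148.00 = 62.28 in
y_c = 499758.67 / 10148.00 = 49.25 in

x_c = 62.28 in, y_c = 49.25 in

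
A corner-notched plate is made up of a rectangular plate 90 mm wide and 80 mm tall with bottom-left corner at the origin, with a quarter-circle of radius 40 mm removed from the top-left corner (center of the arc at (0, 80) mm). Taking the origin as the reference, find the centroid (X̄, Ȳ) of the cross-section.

X̄ = 50.93 mm, Ȳ = 35.13 mm

plate: A = 90 × 80 = 7200.00, centroid at (45.00, 40.00).
removed quarter-circle: A = −¼π·40² = -1256.64, centroid at (16.98, 63.02).
ΣA = 5943.36 mm², ΣAX̄ = 302666.67 mm³, ΣAȲ = 208802.37 mm³.
X̄ = 302666.67/5943.36 = 50.93 mm; Ȳ = 208802.37/5943.36 = 35.13 mm.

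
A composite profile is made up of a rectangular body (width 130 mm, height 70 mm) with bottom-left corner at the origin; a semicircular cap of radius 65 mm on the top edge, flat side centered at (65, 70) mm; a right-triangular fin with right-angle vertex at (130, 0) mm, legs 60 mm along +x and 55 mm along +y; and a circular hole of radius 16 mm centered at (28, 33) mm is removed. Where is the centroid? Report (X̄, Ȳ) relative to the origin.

X̄ = 75.25 mm, Ȳ = 58.49 mm

rectangular body: A = 130 × 70 = 9100.00, centroid at (65.00, 35.00).
semicircular top: A = ½π·65² = 6636.61, centroid at (65.00, 97.59).
triangular fin: A = ½·60·55 = 1650.00, centroid at (150.00, 18.33).
hole: A = −π·16² = -804.25, centroid at (28.00, 33.00).
ΣA = 16582.37 mm²
ΣAX̄ = (9100.00)(65.00) + (6636.61)(65.00) + (1650.00)(150.00) + (-804.25)(28.00) = 1247861.01 mm³
ΣAȲ = (9100.00)(35.00) + (6636.61)(97.59) + (1650.00)(18.33) + (-804.25)(33.00) = 969856.17 mm³
X̄ = 1247861.01 / 16582.37 = 75.25 mm
Ȳ = 969856.17 / 16582.37 = 58.49 mm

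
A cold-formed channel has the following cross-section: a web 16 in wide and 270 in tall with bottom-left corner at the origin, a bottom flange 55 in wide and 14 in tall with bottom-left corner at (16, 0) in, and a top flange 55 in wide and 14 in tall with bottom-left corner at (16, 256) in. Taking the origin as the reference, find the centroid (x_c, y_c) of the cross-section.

web: A = 16 × 270 = 4320.00, centroid at (8.00, 135.00).
bottom flange: A = 55 × 14 = 770.00, centroid at (43.50, 7.00).
top flange: A = 55 × 14 = 770.00, centroid at (43.50, 263.00).
ΣA = 5860.00 in², ΣAx_c = 101550.00 in³, ΣAy_c = 791100.00 in³.
x_c = 101550.00/5860.00 = 17.33 in; y_c = 791100.00/5860.00 = 135.00 in.

x_c = 17.33 in, y_c = 135.00 in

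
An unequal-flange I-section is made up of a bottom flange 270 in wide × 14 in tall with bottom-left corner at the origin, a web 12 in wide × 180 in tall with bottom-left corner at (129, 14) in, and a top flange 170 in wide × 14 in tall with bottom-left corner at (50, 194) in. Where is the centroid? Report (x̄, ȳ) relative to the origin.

x̄ = 135.00 in, ȳ = 87.68 in

bottom flange: A = 270 × 14 = 3780.00, centroid at (135.00, 7.00).
web: A = 12 × 180 = 2160.00, centroid at (135.00, 104.00).
top flange: A = 170 × 14 = 2380.00, centroid at (135.00, 201.00).
ΣA = 8320.00 in², ΣAx̄ = 1123200.00 in³, ΣAȳ = 729480.00 in³.
x̄ = 1123200.00/8320.00 = 135.00 in; ȳ = 729480.00/8320.00 = 87.68 in.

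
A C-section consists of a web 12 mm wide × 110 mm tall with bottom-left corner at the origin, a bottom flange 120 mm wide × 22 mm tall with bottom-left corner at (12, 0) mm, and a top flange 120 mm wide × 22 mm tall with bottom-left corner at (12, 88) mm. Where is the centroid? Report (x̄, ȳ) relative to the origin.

Part | A | x̄ᵢ | ȳᵢ | A·x̄ᵢ | A·ȳᵢ
web | 1320.00 | 6.00 | 55.00 | 7920.00 | 72600.00
bottom flange | 2640.00 | 72.00 | 11.00 | 190080.00 | 29040.00
top flange | 2640.00 | 72.00 | 99.00 | 190080.00 | 261360.00
Σ | 6600.00 |  |  | 388080.00 | 363000.00
x̄ = 388080.00 / 6600.00 = 58.80 mm
ȳ = 363000.00 / 6600.00 = 55.00 mm

x̄ = 58.80 mm, ȳ = 55.00 mm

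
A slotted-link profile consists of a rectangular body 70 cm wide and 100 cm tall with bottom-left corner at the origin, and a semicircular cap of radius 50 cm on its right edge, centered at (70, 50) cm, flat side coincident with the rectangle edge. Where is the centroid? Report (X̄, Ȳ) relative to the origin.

rectangular body: A = 70 × 100 = 7000.00, centroid at (35.00, 50.00).
semicircular end: A = ½π·50² = 3926.99, centroid at (91.22, 50.00).
ΣA = 10926.99 cm²
ΣAX̄ = (7000.00)(35.00) + (3926.99)(91.22) = 603222.69 cm³
ΣAȲ = (7000.00)(50.00) + (3926.99)(50.00) = 546349.54 cm³
X̄ = 603222.69 / 10926.99 = 55.20 cm
Ȳ = 546349.54 / 10926.99 = 50.00 cm

X̄ = 55.20 cm, Ȳ = 50.00 cm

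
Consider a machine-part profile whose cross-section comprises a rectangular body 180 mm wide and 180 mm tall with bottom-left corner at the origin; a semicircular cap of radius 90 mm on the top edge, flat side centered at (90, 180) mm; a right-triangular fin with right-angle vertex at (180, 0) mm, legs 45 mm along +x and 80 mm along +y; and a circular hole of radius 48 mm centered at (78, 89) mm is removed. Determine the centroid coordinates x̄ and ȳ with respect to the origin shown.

x̄ = 96.95 mm, ȳ = 128.41 mm

rectangular body: A = 180 × 180 = 32400.00, centroid at (90.00, 90.00).
semicircular top: A = ½π·90² = 12723.45, centroid at (90.00, 218.20).
triangular fin: A = ½·45·80 = 1800.00, centroid at (195.00, 26.67).
hole: A = −π·48² = -7238.23, centroid at (78.00, 89.00).
ΣA = 39685.22 mm²
ΣAx̄ = (32400.00)(90.00) + (12723.45)(90.00) + (1800.00)(195.00) + (-7238.23)(78.00) = 3847528.62 mm³
ΣAȳ = (32400.00)(90.00) + (12723.45)(218.20) + (1800.00)(26.67) + (-7238.23)(89.00) = 5096018.62 mm³
x̄ = 3847528.62 / 39685.22 = 96.95 mm
ȳ = 5096018.62 / 39685.22 = 128.41 mm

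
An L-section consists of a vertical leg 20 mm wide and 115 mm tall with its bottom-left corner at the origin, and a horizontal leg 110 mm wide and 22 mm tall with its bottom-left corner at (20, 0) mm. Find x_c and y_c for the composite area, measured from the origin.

vertical leg: A = 20 × 115 = 2300.00, centroid at (10.00, 57.50).
horizontal leg: A = 110 × 22 = 2420.00, centroid at (75.00, 11.00).
ΣA = 4720.00 mm²
ΣAx_c = (2300.00)(10.00) + (2420.00)(75.00) = 204500.00 mm³
ΣAy_c = (2300.00)(57.50) + (2420.00)(11.00) = 158870.00 mm³
x_c = 204500.00 / 4720.00 = 43.33 mm
y_c = 158870.00 / 4720.00 = 33.66 mm

x_c = 43.33 mm, y_c = 33.66 mm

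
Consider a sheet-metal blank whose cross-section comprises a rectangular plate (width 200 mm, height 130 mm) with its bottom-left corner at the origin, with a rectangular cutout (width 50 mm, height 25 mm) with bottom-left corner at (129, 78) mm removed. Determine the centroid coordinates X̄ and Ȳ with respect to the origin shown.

plate: A = 200 × 130 = 26000.00, centroid at (100.00, 65.00).
hole: A = −(50 × 25) = -1250.00, centroid at (154.00, 90.50).
ΣA = 24750.00 mm²
ΣAX̄ = (26000.00)(100.00) + (-1250.00)(154.00) = 2407500.00 mm³
ΣAȲ = (26000.00)(65.00) + (-1250.00)(90.50) = 1576875.00 mm³
X̄ = 2407500.00 / 24750.00 = 97.27 mm
Ȳ = 1576875.00 / 24750.00 = 63.71 mm

X̄ = 97.27 mm, Ȳ = 63.71 mm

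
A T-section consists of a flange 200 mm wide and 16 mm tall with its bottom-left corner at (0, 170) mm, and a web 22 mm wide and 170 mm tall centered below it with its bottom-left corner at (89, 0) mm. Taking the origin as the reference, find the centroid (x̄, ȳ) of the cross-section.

x̄ = 100.00 mm, ȳ = 127.88 mm

web: A = 22 × 170 = 3740.00, centroid at (100.00, 85.00).
flange: A = 200 × 16 = 3200.00, centroid at (100.00, 178.00).
ΣA = 6940.00 mm², ΣAx̄ = 694000.00 mm³, ΣAȳ = 887500.00 mm³.
x̄ = 694000.00/6940.00 = 100.00 mm; ȳ = 887500.00/6940.00 = 127.88 mm.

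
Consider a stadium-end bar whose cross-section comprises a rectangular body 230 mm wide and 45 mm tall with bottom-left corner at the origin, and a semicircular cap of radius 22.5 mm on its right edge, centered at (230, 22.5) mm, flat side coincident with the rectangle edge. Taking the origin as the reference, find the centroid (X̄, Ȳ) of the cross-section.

rectangular body: A = 230 × 45 = 10350.00, centroid at (115.00, 22.50).
semicircular end: A = ½π·22.5² = 795.22, centroid at (239.55, 22.50).
ΣA = 11145.22 mm²
ΣAX̄ = (10350.00)(115.00) + (795.22)(239.55) = 1380743.35 mm³
ΣAȲ = (10350.00)(22.50) + (795.22)(22.50) = 250767.35 mm³
X̄ = 1380743.35 / 11145.22 = 123.89 mm
Ȳ = 250767.35 / 11145.22 = 22.50 mm

X̄ = 123.89 mm, Ȳ = 22.50 mm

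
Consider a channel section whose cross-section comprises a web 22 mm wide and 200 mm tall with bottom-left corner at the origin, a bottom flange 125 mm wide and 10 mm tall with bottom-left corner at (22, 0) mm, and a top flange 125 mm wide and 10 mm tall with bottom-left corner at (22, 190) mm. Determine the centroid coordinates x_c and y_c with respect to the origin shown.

x_c = 37.63 mm, y_c = 100.00 mm

web: A = 22 × 200 = 4400.00, centroid at (11.00, 100.00).
bottom flange: A = 125 × 10 = 1250.00, centroid at (84.50, 5.00).
top flange: A = 125 × 10 = 1250.00, centroid at (84.50, 195.00).
ΣA = 6900.00 mm², ΣAx_c = 259650.00 mm³, ΣAy_c = 690000.00 mm³.
x_c = 259650.00/6900.00 = 37.63 mm; y_c = 690000.00/6900.00 = 100.00 mm.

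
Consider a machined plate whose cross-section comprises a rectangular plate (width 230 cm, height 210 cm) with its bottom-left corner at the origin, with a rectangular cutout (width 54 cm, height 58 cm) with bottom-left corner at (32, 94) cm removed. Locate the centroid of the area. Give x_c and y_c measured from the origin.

x_c = 118.88 cm, y_c = 103.75 cm

Part | A | x̄ᵢ | ȳᵢ | A·x̄ᵢ | A·ȳᵢ
plate | 48300.00 | 115.00 | 105.00 | 5554500.00 | 5071500.00
hole | -3132.00 | 59.00 | 123.00 | -184788.00 | -385236.00
Σ | 45168.00 |  |  | 5369712.00 | 4686264.00
x_c = 5369712.00 / 45168.00 = 118.88 cm
y_c = 4686264.00 / 45168.00 = 103.75 cm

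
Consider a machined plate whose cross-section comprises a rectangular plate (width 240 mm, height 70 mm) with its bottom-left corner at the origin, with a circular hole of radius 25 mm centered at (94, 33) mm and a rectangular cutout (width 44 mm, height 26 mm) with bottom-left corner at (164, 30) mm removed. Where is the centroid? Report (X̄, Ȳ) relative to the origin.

plate: A = 240 × 70 = 16800.00, centroid at (120.00, 35.00).
hole 1: A = −π·25² = -1963.50, centroid at (94.00, 33.00).
hole 2: A = −(44 × 26) = -1144.00, centroid at (186.00, 43.00).
ΣA = 13692.50 mm², ΣAX̄ = 1618647.43 mm³, ΣAȲ = 474012.65 mm³.
X̄ = 1618647.43/13692.50 = 118.21 mm; Ȳ = 474012.65/13692.50 = 34.62 mm.

X̄ = 118.21 mm, Ȳ = 34.62 mm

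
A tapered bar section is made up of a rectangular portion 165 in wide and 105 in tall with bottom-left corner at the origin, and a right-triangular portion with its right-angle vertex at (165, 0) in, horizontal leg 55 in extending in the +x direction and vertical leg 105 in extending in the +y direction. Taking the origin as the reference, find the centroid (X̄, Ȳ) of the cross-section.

X̄ = 96.90 in, Ȳ = 50.00 in

rectangular portion: A = 165 × 105 = 17325.00, centroid at (82.50, 52.50).
triangular portion: A = ½·55·105 = 2887.50, centroid at (183.33, 35.00).
ΣA = 20212.50 in², ΣAX̄ = 1958687.50 in³, ΣAȲ = 1010625.00 in³.
X̄ = 1958687.50/20212.50 = 96.90 in; Ȳ = 1010625.00/20212.50 = 50.00 in.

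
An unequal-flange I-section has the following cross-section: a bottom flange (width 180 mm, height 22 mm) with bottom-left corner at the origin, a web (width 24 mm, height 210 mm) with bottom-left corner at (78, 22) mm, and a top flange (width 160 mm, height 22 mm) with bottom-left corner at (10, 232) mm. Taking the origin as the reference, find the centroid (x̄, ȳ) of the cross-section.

x̄ = 90.00 mm, ȳ = 122.92 mm

bottom flange: A = 180 × 22 = 3960.00, centroid at (90.00, 11.00).
web: A = 24 × 210 = 5040.00, centroid at (90.00, 127.00).
top flange: A = 160 × 22 = 3520.00, centroid at (90.00, 243.00).
ΣA = 12520.00 mm², ΣAx̄ = 1126800.00 mm³, ΣAȳ = 1539000.00 mm³.
x̄ = 1126800.00/12520.00 = 90.00 mm; ȳ = 1539000.00/12520.00 = 122.92 mm.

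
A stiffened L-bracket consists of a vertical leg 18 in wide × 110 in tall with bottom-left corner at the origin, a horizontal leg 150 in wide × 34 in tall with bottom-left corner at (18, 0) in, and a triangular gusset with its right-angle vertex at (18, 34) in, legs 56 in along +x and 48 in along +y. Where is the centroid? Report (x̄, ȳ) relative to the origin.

x̄ = 64.27 in, ȳ = 31.20 in

Part | A | x̄ᵢ | ȳᵢ | A·x̄ᵢ | A·ȳᵢ
vertical leg | 1980.00 | 9.00 | 55.00 | 17820.00 | 108900.00
horizontal leg | 5100.00 | 93.00 | 17.00 | 474300.00 | 86700.00
gusset | 1344.00 | 36.67 | 50.00 | 49280.00 | 67200.00
Σ | 8424.00 |  |  | 541400.00 | 262800.00
x̄ = 541400.00 / 8424.00 = 64.27 in
ȳ = 262800.00 / 8424.00 = 31.20 in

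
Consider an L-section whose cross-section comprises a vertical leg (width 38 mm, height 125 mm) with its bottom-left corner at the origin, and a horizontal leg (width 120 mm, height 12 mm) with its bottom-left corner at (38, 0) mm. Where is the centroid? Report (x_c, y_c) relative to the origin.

x_c = 37.38 mm, y_c = 49.36 mm

vertical leg: A = 38 × 125 = 4750.00, centroid at (19.00, 62.50).
horizontal leg: A = 120 × 12 = 1440.00, centroid at (98.00, 6.00).
ΣA = 6190.00 mm²
ΣAx_c = (4750.00)(19.00) + (1440.00)(98.00) = 231370.00 mm³
ΣAy_c = (4750.00)(62.50) + (1440.00)(6.00) = 305515.00 mm³
x_c = 231370.00 / 6190.00 = 37.38 mm
y_c = 305515.00 / 6190.00 = 49.36 mm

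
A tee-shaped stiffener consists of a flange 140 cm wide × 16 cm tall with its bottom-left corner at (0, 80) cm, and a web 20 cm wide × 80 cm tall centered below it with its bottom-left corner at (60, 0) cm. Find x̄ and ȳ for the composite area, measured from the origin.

web: A = 20 × 80 = 1600.00, centroid at (70.00, 40.00).
flange: A = 140 × 16 = 2240.00, centroid at (70.00, 88.00).
ΣA = 3840.00 cm², ΣAx̄ = 268800.00 cm³, ΣAȳ = 261120.00 cm³.
x̄ = 268800.00/3840.00 = 70.00 cm; ȳ = 261120.00/3840.00 = 68.00 cm.

x̄ = 70.00 cm, ȳ = 68.00 cm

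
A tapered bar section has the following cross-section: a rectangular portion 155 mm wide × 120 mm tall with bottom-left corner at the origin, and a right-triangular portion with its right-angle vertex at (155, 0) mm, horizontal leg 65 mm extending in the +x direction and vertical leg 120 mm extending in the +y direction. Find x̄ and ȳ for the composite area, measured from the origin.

x̄ = 94.69 mm, ȳ = 56.53 mm

rectangular portion: A = 155 × 120 = 18600.00, centroid at (77.50, 60.00).
triangular portion: A = ½·65·120 = 3900.00, centroid at (176.67, 40.00).
ΣA = 22500.00 mm², ΣAx̄ = 2130500.00 mm³, ΣAȳ = 1272000.00 mm³.
x̄ = 2130500.00/22500.00 = 94.69 mm; ȳ = 1272000.00/22500.00 = 56.53 mm.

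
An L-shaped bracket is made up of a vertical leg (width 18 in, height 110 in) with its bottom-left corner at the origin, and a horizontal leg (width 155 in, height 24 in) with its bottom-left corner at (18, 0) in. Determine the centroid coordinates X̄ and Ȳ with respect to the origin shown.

vertical leg: A = 18 × 110 = 1980.00, centroid at (9.00, 55.00).
horizontal leg: A = 155 × 24 = 3720.00, centroid at (95.50, 12.00).
ΣA = 5700.00 in², ΣAX̄ = 373080.00 in³, ΣAȲ = 153540.00 in³.
X̄ = 373080.00/5700.00 = 65.45 in; Ȳ = 153540.00/5700.00 = 26.94 in.

X̄ = 65.45 in, Ȳ = 26.94 in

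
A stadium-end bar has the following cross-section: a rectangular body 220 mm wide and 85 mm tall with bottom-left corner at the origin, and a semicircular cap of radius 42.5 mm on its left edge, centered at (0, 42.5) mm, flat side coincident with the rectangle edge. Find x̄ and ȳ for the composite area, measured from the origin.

x̄ = 93.13 mm, ȳ = 42.50 mm

rectangular body: A = 220 × 85 = 18700.00, centroid at (110.00, 42.50).
semicircular end: A = ½π·42.5² = 2837.25, centroid at (-18.04, 42.50).
ΣA = 21537.25 mm², ΣAx̄ = 2005822.92 mm³, ΣAȳ = 915333.16 mm³.
x̄ = 2005822.92/21537.25 = 93.13 mm; ȳ = 915333.16/21537.25 = 42.50 mm.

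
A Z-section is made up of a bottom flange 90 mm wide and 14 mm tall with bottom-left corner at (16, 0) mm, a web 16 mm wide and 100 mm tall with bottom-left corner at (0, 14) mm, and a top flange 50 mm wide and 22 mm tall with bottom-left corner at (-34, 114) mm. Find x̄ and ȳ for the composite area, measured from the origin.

bottom flange: A = 90 × 14 = 1260.00, centroid at (61.00, 7.00).
web: A = 16 × 100 = 1600.00, centroid at (8.00, 64.00).
top flange: A = 50 × 22 = 1100.00, centroid at (-9.00, 125.00).
ΣA = 3960.00 mm²
ΣAx̄ = (1260.00)(61.00) + (1600.00)(8.00) + (1100.00)(-9.00) = 79760.00 mm³
ΣAȳ = (1260.00)(7.00) + (1600.00)(64.00) + (1100.00)(125.00) = 248720.00 mm³
x̄ = 79760.00 / 3960.00 = 20.14 mm
ȳ = 248720.00 / 3960.00 = 62.81 mm

x̄ = 20.14 mm, ȳ = 62.81 mm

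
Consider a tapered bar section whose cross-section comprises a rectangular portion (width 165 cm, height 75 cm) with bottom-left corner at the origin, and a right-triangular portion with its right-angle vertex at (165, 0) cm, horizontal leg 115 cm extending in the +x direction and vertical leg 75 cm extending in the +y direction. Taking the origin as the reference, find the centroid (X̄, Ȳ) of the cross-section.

X̄ = 113.73 cm, Ȳ = 34.27 cm

rectangular portion: A = 165 × 75 = 12375.00, centroid at (82.50, 37.50).
triangular portion: A = ½·115·75 = 4312.50, centroid at (203.33, 25.00).
ΣA = 16687.50 cm²
ΣAX̄ = (12375.00)(82.50) + (4312.50)(203.33) = 1897812.50 cm³
ΣAȲ = (12375.00)(37.50) + (4312.50)(25.00) = 571875.00 cm³
X̄ = 1897812.50 / 16687.50 = 113.73 cm
Ȳ = 571875.00 / 16687.50 = 34.27 cm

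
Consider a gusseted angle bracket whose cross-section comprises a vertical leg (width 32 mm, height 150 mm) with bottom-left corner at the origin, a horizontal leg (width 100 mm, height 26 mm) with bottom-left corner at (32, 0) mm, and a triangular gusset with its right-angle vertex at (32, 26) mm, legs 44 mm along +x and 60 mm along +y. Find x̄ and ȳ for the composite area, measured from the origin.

vertical leg: A = 32 × 150 = 4800.00, centroid at (16.00, 75.00).
horizontal leg: A = 100 × 26 = 2600.00, centroid at (82.00, 13.00).
gusset: A = ½·44·60 = 1320.00, centroid at (46.67, 46.00).
ΣA = 8720.00 mm², ΣAx̄ = 351600.00 mm³, ΣAȳ = 454520.00 mm³.
x̄ = 351600.00/8720.00 = 40.32 mm; ȳ = 454520.00/8720.00 = 52.12 mm.

x̄ = 40.32 mm, ȳ = 52.12 mm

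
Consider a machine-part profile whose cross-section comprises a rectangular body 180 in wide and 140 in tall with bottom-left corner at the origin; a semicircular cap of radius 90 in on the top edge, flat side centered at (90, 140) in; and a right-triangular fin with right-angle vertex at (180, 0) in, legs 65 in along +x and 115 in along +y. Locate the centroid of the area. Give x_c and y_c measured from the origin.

x_c = 100.02 in, y_c = 100.20 in

Part | A | x̄ᵢ | ȳᵢ | A·x̄ᵢ | A·ȳᵢ
rectangular body | 25200.00 | 90.00 | 70.00 | 2268000.00 | 1764000.00
semicircular top | 12723.45 | 90.00 | 178.20 | 1145110.52 | 2267283.03
triangular fin | 3737.50 | 201.67 | 38.33 | 753729.17 | 143270.83
Σ | 41660.95 |  |  | 4166839.69 | 4174553.87
x_c = 4166839.69 / 41660.95 = 100.02 in
y_c = 4174553.87 / 41660.95 = 100.20 in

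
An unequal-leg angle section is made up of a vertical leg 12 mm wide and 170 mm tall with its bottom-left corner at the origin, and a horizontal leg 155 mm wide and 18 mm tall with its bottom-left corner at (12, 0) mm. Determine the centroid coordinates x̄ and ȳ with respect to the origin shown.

x̄ = 54.23 mm, ȳ = 41.10 mm

vertical leg: A = 12 × 170 = 2040.00, centroid at (6.00, 85.00).
horizontal leg: A = 155 × 18 = 2790.00, centroid at (89.50, 9.00).
ΣA = 4830.00 mm²
ΣAx̄ = (2040.00)(6.00) + (2790.00)(89.50) = 261945.00 mm³
ΣAȳ = (2040.00)(85.00) + (2790.00)(9.00) = 198510.00 mm³
x̄ = 261945.00 / 4830.00 = 54.23 mm
ȳ = 198510.00 / 4830.00 = 41.10 mm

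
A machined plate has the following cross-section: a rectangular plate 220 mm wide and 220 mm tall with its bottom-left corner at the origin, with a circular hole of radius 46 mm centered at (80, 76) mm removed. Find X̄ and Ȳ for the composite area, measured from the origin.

X̄ = 114.78 mm, Ȳ = 115.41 mm

Part | A | x̄ᵢ | ȳᵢ | A·x̄ᵢ | A·ȳᵢ
plate | 48400.00 | 110.00 | 110.00 | 5324000.00 | 5324000.00
hole | -6647.61 | 80.00 | 76.00 | -531808.80 | -505218.36
Σ | 41752.39 |  |  | 4792191.20 | 4818781.64
X̄ = 4792191.20 / 41752.39 = 114.78 mm
Ȳ = 4818781.64 / 41752.39 = 115.41 mm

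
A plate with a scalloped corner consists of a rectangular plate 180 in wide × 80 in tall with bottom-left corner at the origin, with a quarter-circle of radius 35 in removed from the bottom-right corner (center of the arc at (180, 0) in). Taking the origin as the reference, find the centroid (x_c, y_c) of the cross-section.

plate: A = 180 × 80 = 14400.00, centroid at (90.00, 40.00).
removed quarter-circle: A = −¼π·35² = -962.11, centroid at (165.15, 14.85).
ΣA = 13437.89 in²
ΣAx_c = (14400.00)(90.00) + (-962.11)(165.15) = 1137111.37 in³
ΣAy_c = (14400.00)(40.00) + (-962.11)(14.85) = 561708.33 in³
x_c = 1137111.37 / 13437.89 = 84.62 in
y_c = 561708.33 / 13437.89 = 41.80 in

x_c = 84.62 in, y_c = 41.80 in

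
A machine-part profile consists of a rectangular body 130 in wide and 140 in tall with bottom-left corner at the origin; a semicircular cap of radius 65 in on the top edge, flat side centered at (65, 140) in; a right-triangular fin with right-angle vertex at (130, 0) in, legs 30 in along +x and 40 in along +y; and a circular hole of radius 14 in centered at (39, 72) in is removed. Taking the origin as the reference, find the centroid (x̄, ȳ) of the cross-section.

Part | A | x̄ᵢ | ȳᵢ | A·x̄ᵢ | A·ȳᵢ
rectangular body | 18200.00 | 65.00 | 70.00 | 1183000.00 | 1274000.00
semicircular top | 6636.61 | 65.00 | 167.59 | 431379.94 | 1112209.36
triangular fin | 600.00 | 140.00 | 13.33 | 84000.00 | 8000.00
hole | -615.75 | 39.00 | 72.00 | -24014.33 | -44334.16
Σ | 24820.86 |  |  | 1674365.61 | 2349875.21
x̄ = 1674365.61 / 24820.86 = 67.46 in
ȳ = 2349875.21 / 24820.86 = 94.67 in

x̄ = 67.46 in, ȳ = 94.67 in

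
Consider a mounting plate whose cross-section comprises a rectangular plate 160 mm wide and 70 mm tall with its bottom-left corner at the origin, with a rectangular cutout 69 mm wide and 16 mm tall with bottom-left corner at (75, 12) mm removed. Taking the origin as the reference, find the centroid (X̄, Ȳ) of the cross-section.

X̄ = 76.77 mm, Ȳ = 36.64 mm

plate: A = 160 × 70 = 11200.00, centroid at (80.00, 35.00).
hole: A = −(69 × 16) = -1104.00, centroid at (109.50, 20.00).
ΣA = 10096.00 mm²
ΣAX̄ = (11200.00)(80.00) + (-1104.00)(109.50) = 775112.00 mm³
ΣAȲ = (11200.00)(35.00) + (-1104.00)(20.00) = 369920.00 mm³
X̄ = 775112.00 / 10096.00 = 76.77 mm
Ȳ = 369920.00 / 10096.00 = 36.64 mm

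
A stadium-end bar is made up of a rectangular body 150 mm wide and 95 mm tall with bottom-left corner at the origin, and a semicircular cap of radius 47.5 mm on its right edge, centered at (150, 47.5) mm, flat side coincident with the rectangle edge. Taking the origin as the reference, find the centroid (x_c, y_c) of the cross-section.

x_c = 93.95 mm, y_c = 47.50 mm

rectangular body: A = 150 × 95 = 14250.00, centroid at (75.00, 47.50).
semicircular end: A = ½π·47.5² = 3544.11, centroid at (170.16, 47.50).
ΣA = 17794.11 mm²
ΣAx_c = (14250.00)(75.00) + (3544.11)(170.16) = 1671814.30 mm³
ΣAy_c = (14250.00)(47.50) + (3544.11)(47.50) = 845220.19 mm³
x_c = 1671814.30 / 17794.11 = 93.95 mm
y_c = 845220.19 / 17794.11 = 47.50 mm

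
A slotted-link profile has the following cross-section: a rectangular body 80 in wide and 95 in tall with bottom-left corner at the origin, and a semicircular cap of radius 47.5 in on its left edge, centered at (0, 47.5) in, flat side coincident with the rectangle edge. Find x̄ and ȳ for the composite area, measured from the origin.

rectangular body: A = 80 × 95 = 7600.00, centroid at (40.00, 47.50).
semicircular end: A = ½π·47.5² = 3544.11, centroid at (-20.16, 47.50).
ΣA = 11144.11 in², ΣAx̄ = 232552.08 in³, ΣAȳ = 529345.19 in³.
x̄ = 232552.08/11144.11 = 20.87 in; ȳ = 529345.19/11144.11 = 47.50 in.

x̄ = 20.87 in, ȳ = 47.50 in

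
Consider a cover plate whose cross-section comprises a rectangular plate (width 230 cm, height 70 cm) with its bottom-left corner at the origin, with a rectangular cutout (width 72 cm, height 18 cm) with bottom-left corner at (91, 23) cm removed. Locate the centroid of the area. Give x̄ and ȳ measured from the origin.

plate: A = 230 × 70 = 16100.00, centroid at (115.00, 35.00).
hole: A = −(72 × 18) = -1296.00, centroid at (127.00, 32.00).
ΣA = 14804.00 cm²
ΣAx̄ = (16100.00)(115.00) + (-1296.00)(127.00) = 1686908.00 cm³
ΣAȳ = (16100.00)(35.00) + (-1296.00)(32.00) = 522028.00 cm³
x̄ = 1686908.00 / 14804.00 = 113.95 cm
ȳ = 522028.00 / 14804.00 = 35.26 cm

x̄ = 113.95 cm, ȳ = 35.26 cm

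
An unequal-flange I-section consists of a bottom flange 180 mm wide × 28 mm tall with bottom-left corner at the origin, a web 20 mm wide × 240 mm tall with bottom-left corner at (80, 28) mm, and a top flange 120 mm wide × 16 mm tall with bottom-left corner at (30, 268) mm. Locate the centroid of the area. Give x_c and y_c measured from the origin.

bottom flange: A = 180 × 28 = 5040.00, centroid at (90.00, 14.00).
web: A = 20 × 240 = 4800.00, centroid at (90.00, 148.00).
top flange: A = 120 × 16 = 1920.00, centroid at (90.00, 276.00).
ΣA = 11760.00 mm²
ΣAx_c = (5040.00)(90.00) + (4800.00)(90.00) + (1920.00)(90.00) = 1058400.00 mm³
ΣAy_c = (5040.00)(14.00) + (4800.00)(148.00) + (1920.00)(276.00) = 1310880.00 mm³
x_c = 1058400.00 / 11760.00 = 90.00 mm
y_c = 1310880.00 / 11760.00 = 111.47 mm

x_c = 90.00 mm, y_c = 111.47 mm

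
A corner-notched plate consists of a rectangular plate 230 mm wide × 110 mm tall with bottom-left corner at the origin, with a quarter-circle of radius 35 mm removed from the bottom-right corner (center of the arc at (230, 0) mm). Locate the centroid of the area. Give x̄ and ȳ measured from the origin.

x̄ = 111.04 mm, ȳ = 56.59 mm

plate: A = 230 × 110 = 25300.00, centroid at (115.00, 55.00).
removed quarter-circle: A = −¼π·35² = -962.11, centroid at (215.15, 14.85).
ΣA = 24337.89 mm², ΣAx̄ = 2702505.73 mm³, ΣAȳ = 1377208.33 mm³.
x̄ = 2702505.73/24337.89 = 111.04 mm; ȳ = 1377208.33/24337.89 = 56.59 mm.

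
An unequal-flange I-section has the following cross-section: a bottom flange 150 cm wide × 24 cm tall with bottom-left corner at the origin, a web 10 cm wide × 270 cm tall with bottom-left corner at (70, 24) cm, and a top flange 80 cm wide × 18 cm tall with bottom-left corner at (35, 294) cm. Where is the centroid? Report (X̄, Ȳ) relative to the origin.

X̄ = 75.00 cm, Ȳ = 117.42 cm

Part | A | x̄ᵢ | ȳᵢ | A·x̄ᵢ | A·ȳᵢ
bottom flange | 3600.00 | 75.00 | 12.00 | 270000.00 | 43200.00
web | 2700.00 | 75.00 | 159.00 | 202500.00 | 429300.00
top flange | 1440.00 | 75.00 | 303.00 | 108000.00 | 436320.00
Σ | 7740.00 |  |  | 580500.00 | 908820.00
X̄ = 580500.00 / 7740.00 = 75.00 cm
Ȳ = 908820.00 / 7740.00 = 117.42 cm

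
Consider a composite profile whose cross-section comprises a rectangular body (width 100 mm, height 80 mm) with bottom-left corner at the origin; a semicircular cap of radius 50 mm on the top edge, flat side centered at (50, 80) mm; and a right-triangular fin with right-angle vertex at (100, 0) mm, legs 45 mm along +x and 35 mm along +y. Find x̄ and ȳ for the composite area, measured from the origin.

rectangular body: A = 100 × 80 = 8000.00, centroid at (50.00, 40.00).
semicircular top: A = ½π·50² = 3926.99, centroid at (50.00, 101.22).
triangular fin: A = ½·45·35 = 787.50, centroid at (115.00, 11.67).
ΣA = 12714.49 mm², ΣAx̄ = 686912.04 mm³, ΣAȳ = 726680.10 mm³.
x̄ = 686912.04/12714.49 = 54.03 mm; ȳ = 726680.10/12714.49 = 57.15 mm.

x̄ = 54.03 mm, ȳ = 57.15 mm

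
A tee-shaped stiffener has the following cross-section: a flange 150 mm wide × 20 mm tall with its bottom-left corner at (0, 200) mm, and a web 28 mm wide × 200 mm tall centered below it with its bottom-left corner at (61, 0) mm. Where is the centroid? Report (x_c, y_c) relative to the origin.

web: A = 28 × 200 = 5600.00, centroid at (75.00, 100.00).
flange: A = 150 × 20 = 3000.00, centroid at (75.00, 210.00).
ΣA = 8600.00 mm²
ΣAx_c = (5600.00)(75.00) + (3000.00)(75.00) = 645000.00 mm³
ΣAy_c = (5600.00)(100.00) + (3000.00)(210.00) = 1190000.00 mm³
x_c = 645000.00 / 8600.00 = 75.00 mm
y_c = 1190000.00 / 8600.00 = 138.37 mm

x_c = 75.00 mm, y_c = 138.37 mm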